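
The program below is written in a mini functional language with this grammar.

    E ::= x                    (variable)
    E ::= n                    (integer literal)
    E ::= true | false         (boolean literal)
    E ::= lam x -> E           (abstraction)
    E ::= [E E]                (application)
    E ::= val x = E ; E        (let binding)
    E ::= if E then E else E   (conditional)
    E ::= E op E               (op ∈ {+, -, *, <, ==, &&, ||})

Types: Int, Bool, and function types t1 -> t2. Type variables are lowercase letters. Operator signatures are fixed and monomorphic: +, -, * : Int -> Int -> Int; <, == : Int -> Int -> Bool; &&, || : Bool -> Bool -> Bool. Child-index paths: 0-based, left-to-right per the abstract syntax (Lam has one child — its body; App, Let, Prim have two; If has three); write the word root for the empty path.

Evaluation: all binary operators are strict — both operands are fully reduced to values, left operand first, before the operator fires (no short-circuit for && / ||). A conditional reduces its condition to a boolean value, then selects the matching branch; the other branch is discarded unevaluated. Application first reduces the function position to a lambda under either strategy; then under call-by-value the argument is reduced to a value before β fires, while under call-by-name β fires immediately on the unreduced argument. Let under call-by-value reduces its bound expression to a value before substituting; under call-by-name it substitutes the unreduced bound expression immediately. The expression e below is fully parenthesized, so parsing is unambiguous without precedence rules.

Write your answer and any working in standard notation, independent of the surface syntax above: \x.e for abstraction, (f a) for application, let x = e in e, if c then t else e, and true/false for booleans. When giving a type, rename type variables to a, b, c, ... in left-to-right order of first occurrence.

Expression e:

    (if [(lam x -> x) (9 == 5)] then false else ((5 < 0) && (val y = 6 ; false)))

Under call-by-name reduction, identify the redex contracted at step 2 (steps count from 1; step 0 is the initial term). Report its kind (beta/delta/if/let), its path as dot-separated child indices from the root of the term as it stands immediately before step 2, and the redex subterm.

Answer: delta at 0 : (9 == 5)

Trace:
step 0: (if ((\x.x) (9 == 5)) then false else ((5 < 0) && (let y = 6 in false)))
step 1: [beta@0] (if (9 == 5) then false else ((5 < 0) && (let y = 6 in false)))
step 2: [delta@0] (if false then false else ((5 < 0) && (let y = 6 in false)))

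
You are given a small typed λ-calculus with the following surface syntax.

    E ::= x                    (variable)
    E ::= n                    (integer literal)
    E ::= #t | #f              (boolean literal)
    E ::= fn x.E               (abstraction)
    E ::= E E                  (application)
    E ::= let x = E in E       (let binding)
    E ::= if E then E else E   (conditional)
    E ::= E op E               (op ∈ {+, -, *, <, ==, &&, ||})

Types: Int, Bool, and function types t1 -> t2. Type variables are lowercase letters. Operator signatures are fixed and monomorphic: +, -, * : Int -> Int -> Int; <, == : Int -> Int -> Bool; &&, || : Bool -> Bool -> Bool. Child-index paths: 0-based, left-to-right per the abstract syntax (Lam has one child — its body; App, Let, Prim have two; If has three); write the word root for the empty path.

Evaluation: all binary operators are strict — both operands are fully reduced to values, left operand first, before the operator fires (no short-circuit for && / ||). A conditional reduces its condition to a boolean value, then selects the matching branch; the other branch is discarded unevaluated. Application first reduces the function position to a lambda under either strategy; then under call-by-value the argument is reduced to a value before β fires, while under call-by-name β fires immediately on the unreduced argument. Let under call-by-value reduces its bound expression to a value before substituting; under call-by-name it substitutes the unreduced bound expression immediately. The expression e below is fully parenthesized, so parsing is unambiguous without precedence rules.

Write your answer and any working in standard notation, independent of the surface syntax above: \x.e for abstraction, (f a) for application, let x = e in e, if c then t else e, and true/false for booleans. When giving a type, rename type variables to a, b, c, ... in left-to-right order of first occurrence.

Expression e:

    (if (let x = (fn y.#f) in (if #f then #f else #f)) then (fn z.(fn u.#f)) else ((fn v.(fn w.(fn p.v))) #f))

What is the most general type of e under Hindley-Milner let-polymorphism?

Answer: a -> b -> Bool

Working:
\y._ : a -> Bool
let x : forall. a -> Bool
  unify Bool ~ Bool
  unify Bool ~ Bool
  unify Bool ~ Bool
\u._ : c -> Bool
\z._ : b -> c -> Bool
v : d
\p._ : f -> d
\w._ : e -> f -> d
\v._ : d -> e -> f -> d
  unify d -> e -> f -> d ~ Bool -> g
  unify d ~ Bool
  unify e -> f -> Bool ~ g
_ _ : e -> f -> Bool
  unify b -> c -> Bool ~ e -> f -> Bool
  unify b ~ e
  unify c -> Bool ~ f -> Bool
  unify c ~ f
  unify Bool ~ Bool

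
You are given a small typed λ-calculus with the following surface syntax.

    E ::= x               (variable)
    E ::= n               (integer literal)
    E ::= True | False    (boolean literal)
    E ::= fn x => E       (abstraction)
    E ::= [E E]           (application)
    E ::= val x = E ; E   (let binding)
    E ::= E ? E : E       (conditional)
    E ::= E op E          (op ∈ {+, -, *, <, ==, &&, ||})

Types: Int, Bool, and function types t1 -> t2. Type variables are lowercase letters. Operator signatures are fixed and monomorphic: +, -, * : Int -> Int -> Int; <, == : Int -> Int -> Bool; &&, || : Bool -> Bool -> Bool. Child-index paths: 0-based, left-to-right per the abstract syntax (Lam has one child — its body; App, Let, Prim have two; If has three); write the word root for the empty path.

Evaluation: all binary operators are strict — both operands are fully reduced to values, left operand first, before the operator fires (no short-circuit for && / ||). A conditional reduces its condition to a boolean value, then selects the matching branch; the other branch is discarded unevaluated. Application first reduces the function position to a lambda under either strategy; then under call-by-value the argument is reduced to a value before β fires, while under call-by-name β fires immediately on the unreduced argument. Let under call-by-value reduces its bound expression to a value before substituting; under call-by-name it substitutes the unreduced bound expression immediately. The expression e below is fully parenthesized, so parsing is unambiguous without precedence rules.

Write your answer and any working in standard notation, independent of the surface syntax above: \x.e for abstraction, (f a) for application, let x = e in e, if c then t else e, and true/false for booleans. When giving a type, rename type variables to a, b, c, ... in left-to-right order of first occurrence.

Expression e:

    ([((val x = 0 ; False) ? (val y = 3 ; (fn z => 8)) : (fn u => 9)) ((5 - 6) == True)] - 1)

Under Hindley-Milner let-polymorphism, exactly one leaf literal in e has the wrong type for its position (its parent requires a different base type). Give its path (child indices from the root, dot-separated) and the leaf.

Answer: 0.1.1 : true

Trace:
let x : Int
  unify Bool ~ Bool
let y : Int
\z._ : a -> Int
\u._ : b -> Int
  unify a -> Int ~ b -> Int
  unify a ~ b
  unify Int ~ Int
  unify Int ~ Int
  unify Int ~ Int
  unify Int ~ Int
  unify Bool ~ Int
  FAIL: mismatch Bool ~ Int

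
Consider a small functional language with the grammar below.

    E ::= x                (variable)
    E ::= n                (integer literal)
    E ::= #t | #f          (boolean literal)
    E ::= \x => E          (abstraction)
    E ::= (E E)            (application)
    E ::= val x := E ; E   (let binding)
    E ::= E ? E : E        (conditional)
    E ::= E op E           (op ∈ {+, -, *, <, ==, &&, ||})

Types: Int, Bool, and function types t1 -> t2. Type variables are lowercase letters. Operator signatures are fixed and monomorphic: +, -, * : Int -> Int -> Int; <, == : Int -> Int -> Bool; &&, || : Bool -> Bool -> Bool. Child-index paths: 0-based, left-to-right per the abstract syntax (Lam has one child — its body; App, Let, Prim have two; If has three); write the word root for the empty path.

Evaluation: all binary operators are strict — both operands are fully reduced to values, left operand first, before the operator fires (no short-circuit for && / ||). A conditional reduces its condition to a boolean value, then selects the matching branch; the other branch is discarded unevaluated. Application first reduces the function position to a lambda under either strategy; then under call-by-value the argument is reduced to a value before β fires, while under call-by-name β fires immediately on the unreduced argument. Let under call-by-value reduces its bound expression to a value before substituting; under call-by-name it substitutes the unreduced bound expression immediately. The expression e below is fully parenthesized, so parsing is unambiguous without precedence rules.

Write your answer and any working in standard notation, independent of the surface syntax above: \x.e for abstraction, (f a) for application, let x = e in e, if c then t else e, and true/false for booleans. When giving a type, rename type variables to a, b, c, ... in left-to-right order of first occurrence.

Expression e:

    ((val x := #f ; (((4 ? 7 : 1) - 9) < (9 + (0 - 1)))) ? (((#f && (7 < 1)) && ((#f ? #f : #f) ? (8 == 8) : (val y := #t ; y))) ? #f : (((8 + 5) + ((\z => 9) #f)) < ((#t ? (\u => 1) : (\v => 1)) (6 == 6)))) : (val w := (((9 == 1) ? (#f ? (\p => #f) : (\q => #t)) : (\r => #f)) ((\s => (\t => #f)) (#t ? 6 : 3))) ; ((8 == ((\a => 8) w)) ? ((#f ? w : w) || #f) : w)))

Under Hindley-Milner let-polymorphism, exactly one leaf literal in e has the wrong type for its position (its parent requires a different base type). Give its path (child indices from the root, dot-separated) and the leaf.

Derivation:
let x : Bool
  unify Int ~ Bool
  FAIL: mismatch Int ~ Bool

Answer: 0.1.0.0.0 : 4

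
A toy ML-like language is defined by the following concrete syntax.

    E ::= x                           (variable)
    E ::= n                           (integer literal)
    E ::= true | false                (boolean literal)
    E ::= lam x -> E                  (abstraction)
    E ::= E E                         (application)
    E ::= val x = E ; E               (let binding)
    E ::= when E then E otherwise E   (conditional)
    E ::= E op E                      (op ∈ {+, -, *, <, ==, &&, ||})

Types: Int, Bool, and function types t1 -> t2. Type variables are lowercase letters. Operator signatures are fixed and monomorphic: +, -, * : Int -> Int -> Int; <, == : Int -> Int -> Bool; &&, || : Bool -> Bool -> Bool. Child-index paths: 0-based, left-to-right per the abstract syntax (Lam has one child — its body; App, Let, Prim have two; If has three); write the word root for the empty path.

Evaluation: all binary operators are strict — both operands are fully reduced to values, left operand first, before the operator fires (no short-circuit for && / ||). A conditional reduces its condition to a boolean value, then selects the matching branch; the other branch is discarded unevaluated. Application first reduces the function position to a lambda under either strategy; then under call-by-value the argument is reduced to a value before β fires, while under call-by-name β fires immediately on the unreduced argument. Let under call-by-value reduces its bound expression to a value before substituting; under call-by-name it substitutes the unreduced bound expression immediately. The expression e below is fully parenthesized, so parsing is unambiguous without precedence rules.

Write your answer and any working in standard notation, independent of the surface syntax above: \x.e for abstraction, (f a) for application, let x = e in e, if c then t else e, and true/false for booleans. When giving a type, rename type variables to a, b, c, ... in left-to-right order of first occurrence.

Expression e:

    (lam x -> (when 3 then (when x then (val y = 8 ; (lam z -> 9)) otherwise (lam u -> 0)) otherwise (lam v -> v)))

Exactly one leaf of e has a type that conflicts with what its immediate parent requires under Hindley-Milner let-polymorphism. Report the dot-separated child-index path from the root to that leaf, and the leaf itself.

Derivation:
  unify Int ~ Bool
  FAIL: mismatch Int ~ Bool

Answer: 0.0 : 3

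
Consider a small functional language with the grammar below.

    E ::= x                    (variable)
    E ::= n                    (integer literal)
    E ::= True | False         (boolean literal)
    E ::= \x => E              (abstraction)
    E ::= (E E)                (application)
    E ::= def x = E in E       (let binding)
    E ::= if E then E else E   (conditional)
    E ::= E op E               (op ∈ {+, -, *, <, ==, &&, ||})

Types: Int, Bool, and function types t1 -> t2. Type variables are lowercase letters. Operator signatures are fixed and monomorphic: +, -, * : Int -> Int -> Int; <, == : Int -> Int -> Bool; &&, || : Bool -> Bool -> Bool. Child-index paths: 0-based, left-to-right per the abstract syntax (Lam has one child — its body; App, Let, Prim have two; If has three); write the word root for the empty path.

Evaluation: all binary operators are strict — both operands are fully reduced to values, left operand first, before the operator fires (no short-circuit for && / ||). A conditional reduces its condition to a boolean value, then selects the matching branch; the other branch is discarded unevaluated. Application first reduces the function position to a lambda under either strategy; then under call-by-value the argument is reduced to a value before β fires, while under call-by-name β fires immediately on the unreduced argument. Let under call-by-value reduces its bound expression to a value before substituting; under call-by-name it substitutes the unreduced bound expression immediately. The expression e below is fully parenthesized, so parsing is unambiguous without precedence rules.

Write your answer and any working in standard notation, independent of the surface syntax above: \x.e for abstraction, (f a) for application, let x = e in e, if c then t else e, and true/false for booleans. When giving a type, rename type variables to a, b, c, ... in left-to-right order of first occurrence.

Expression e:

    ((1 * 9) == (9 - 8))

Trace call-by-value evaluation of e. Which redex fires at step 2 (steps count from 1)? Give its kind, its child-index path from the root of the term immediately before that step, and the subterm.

Derivation:
step 0: ((1 * 9) == (9 - 8))
step 1: [delta@0] (9 == (9 - 8))
step 2: [delta@1] (9 == 1)

Answer: delta at 1 : (9 - 8)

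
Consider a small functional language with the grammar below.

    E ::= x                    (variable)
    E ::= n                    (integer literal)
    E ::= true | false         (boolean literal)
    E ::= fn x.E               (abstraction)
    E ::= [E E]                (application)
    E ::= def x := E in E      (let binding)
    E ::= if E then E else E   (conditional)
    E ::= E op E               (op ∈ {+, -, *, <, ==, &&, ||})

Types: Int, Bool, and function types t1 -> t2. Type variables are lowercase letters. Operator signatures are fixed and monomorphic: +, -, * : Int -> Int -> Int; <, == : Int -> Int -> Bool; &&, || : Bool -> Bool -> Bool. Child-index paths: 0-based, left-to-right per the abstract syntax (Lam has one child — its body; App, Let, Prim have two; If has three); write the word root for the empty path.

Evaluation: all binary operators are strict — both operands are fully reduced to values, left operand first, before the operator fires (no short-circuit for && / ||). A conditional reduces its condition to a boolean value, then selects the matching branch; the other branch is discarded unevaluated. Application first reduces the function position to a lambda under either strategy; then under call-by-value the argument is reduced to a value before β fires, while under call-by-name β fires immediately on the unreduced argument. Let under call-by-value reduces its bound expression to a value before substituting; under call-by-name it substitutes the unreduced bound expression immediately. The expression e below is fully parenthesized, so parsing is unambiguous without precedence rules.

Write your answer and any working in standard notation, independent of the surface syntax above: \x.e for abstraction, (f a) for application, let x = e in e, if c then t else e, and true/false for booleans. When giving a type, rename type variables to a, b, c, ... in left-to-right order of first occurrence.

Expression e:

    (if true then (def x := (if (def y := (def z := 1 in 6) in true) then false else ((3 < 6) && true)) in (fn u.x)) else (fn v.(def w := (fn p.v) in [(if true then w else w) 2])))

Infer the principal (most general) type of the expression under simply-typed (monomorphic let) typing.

Answer: Bool -> Bool

Trace:
  unify Bool ~ Bool
let z : Int
let y : Int
  unify Bool ~ Bool
  unify Int ~ Int
  unify Int ~ Int
  unify Bool ~ Bool
  unify Bool ~ Bool
  unify Bool ~ Bool
let x : Bool
x : Bool
\u._ : a -> Bool
v : b
\p._ : c -> b
let w : c -> b
  unify Bool ~ Bool
w : c -> b
w : c -> b
  unify c -> b ~ c -> b
  unify c ~ c
  unify b ~ b
  unify c -> b ~ Int -> d
  unify c ~ Int
  unify b ~ d
_ _ : d
\v._ : d -> d
  unify a -> Bool ~ d -> d
  unify a ~ d
  unify Bool ~ d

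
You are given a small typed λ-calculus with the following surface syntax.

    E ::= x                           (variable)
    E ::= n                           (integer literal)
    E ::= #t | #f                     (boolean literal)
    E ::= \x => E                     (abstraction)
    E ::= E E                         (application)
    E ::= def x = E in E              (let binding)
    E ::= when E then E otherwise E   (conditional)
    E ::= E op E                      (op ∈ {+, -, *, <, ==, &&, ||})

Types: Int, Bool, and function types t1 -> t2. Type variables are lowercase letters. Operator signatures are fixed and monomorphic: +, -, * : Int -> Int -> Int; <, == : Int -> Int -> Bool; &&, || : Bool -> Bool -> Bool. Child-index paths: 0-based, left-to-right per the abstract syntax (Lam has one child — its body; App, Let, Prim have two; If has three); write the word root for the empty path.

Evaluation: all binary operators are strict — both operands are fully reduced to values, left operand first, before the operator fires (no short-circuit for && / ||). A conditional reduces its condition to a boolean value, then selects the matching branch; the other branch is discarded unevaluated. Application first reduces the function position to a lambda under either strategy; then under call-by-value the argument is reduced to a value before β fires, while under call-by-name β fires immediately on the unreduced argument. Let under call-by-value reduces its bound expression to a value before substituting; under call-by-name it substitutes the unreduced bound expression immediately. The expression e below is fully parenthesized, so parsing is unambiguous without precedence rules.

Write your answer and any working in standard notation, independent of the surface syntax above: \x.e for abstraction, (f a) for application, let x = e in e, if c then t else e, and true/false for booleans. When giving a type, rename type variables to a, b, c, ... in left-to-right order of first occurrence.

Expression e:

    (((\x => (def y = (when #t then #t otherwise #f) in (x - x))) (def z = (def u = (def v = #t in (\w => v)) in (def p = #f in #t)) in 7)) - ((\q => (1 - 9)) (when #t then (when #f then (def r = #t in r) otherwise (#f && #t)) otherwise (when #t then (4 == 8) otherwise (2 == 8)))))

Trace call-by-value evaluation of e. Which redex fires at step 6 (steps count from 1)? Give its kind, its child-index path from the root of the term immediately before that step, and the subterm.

Working:
step 0: (((\x.(let y = (if true then true else false) in (x - x))) (let z = (let u = (let v = true in (\w.v)) in (let p = false in true)) in 7)) - ((\q.(1 - 9)) (if true then (if false then (let r = true in r) else (false && true)) else (if true then (4 == 8) else (2 == 8)))))
step 1: [let@0.1.0.0] (((\x.(let y = (if true then true else false) in (x - x))) (let z = (let u = (\w.true) in (let p = false in true)) in 7)) - ((\q.(1 - 9)) (if true then (if false then (let r = true in r) else (false && true)) else (if true then (4 == 8) else (2 == 8)))))
step 2: [let@0.1.0] (((\x.(let y = (if true then true else false) in (x - x))) (let z = (let p = false in true) in 7)) - ((\q.(1 - 9)) (if true then (if false then (let r = true in r) else (false && true)) else (if true then (4 == 8) else (2 == 8)))))
step 3: [let@0.1.0] (((\x.(let y = (if true then true else false) in (x - x))) (let z = true in 7)) - ((\q.(1 - 9)) (if true then (if false then (let r = true in r) else (false && true)) else (if true then (4 == 8) else (2 == 8)))))
step 4: [let@0.1] (((\x.(let y = (if true then true else false) in (x - x))) 7) - ((\q.(1 - 9)) (if true then (if false then (let r = true in r) else (false && true)) else (if true then (4 == 8) else (2 == 8)))))
step 5: [beta@0] ((let y = (if true then true else false) in (7 - 7)) - ((\q.(1 - 9)) (if true then (if false then (let r = true in r) else (false && true)) else (if true then (4 == 8) else (2 == 8)))))
step 6: [if@0.0] ((let y = true in (7 - 7)) - ((\q.(1 - 9)) (if true then (if false then (let r = true in r) else (false && true)) else (if true then (4 == 8) else (2 == 8)))))

Answer: if at 0.0 : (if true then true else false)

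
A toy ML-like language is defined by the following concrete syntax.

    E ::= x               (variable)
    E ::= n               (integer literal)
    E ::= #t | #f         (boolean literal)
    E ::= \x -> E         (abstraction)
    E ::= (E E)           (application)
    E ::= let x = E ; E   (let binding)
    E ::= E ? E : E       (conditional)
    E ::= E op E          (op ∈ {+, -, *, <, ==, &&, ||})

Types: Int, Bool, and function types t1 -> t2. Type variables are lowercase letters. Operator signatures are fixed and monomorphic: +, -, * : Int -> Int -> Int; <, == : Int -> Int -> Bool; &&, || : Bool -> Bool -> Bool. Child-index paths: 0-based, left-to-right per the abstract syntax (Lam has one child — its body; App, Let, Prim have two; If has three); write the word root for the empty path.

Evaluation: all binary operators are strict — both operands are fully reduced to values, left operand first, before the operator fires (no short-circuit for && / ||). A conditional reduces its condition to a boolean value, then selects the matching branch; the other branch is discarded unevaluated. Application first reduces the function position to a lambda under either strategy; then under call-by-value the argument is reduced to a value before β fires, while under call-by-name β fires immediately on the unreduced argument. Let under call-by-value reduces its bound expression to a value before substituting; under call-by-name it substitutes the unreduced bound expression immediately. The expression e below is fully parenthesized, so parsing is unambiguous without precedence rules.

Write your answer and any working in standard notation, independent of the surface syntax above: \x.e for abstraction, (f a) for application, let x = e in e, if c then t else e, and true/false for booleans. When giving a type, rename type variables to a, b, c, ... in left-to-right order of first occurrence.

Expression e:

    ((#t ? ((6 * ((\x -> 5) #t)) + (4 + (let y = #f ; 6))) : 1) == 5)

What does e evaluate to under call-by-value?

Answer: false

Working:
step 0: ((if true then ((6 * ((\x.5) true)) + (4 + (let y = false in 6))) else 1) == 5)
step 1: [if@0] (((6 * ((\x.5) true)) + (4 + (let y = false in 6))) == 5)
step 2: [beta@0.0.1] (((6 * 5) + (4 + (let y = false in 6))) == 5)
step 3: [delta@0.0] ((30 + (4 + (let y = false in 6))) == 5)
step 4: [let@0.1.1] ((30 + (4 + 6)) == 5)
step 5: [delta@0.1] ((30 + 10) == 5)
step 6: [delta@0] (40 == 5)
step 7: [delta@root] false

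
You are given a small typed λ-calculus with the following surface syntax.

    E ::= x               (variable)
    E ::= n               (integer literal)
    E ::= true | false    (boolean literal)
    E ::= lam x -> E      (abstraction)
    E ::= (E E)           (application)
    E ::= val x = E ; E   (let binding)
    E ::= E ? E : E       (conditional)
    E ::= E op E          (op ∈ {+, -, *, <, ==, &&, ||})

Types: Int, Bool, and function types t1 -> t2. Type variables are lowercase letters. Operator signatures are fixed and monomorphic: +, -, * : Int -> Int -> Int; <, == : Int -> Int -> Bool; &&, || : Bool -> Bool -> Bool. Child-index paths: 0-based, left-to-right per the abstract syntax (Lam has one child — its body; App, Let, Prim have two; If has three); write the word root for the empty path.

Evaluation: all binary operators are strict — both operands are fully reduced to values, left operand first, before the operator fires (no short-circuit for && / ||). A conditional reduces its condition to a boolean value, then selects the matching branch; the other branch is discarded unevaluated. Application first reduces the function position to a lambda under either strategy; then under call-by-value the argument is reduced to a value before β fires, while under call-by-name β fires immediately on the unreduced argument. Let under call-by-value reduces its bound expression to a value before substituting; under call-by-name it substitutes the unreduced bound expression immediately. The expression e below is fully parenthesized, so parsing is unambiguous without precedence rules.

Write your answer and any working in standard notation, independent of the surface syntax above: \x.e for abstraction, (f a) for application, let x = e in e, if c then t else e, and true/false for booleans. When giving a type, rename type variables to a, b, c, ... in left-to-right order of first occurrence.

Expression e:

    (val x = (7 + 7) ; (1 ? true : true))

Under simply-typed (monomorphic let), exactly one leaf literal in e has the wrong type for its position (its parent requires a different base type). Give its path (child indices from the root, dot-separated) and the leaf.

Answer: 1.0 : 1

Working:
  unify Int ~ Int
  unify Int ~ Int
let x : Int
  unify Int ~ Bool
  FAIL: mismatch Int ~ Bool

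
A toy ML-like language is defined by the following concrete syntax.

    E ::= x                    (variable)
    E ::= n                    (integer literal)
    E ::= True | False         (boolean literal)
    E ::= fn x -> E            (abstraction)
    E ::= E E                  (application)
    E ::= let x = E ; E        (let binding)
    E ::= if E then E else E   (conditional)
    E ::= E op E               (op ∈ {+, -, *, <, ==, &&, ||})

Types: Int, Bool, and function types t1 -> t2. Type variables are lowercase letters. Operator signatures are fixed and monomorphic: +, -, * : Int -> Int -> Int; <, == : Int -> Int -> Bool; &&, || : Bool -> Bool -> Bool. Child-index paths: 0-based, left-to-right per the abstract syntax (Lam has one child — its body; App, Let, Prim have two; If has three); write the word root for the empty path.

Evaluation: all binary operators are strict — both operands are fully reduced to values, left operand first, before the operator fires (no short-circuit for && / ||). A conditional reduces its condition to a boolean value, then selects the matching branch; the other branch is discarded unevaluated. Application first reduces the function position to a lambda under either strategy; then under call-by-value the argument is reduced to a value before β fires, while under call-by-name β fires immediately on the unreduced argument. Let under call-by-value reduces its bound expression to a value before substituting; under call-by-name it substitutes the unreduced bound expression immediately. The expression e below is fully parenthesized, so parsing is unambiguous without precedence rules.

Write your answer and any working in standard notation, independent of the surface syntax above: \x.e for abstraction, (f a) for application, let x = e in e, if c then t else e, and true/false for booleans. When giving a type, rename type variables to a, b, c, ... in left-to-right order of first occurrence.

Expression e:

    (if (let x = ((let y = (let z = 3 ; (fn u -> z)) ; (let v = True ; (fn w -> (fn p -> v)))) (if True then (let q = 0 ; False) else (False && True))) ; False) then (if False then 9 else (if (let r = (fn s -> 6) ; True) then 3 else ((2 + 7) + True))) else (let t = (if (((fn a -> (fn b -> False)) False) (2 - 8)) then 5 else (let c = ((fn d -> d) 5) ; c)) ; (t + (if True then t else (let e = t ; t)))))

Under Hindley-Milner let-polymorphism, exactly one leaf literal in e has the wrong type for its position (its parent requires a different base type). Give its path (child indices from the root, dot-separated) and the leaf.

Derivation:
let z : Int
z : Int
\u._ : a -> Int
let y : forall. a -> Int
let v : Bool
v : Bool
\p._ : c -> Bool
\w._ : b -> c -> Bool
  unify Bool ~ Bool
let q : Int
  unify Bool ~ Bool
  unify Bool ~ Bool
  unify Bool ~ Bool
  unify b -> c -> Bool ~ Bool -> d
  unify b ~ Bool
  unify c -> Bool ~ d
_ _ : c -> Bool
let x : forall. c -> Bool
  unify Bool ~ Bool
  unify Bool ~ Bool
\s._ : e -> Int
let r : forall. e -> Int
  unify Bool ~ Bool
  unify Int ~ Int
  unify Int ~ Int
  unify Int ~ Int
  unify Bool ~ Int
  FAIL: mismatch Bool ~ Int

Answer: 1.2.2.1 : true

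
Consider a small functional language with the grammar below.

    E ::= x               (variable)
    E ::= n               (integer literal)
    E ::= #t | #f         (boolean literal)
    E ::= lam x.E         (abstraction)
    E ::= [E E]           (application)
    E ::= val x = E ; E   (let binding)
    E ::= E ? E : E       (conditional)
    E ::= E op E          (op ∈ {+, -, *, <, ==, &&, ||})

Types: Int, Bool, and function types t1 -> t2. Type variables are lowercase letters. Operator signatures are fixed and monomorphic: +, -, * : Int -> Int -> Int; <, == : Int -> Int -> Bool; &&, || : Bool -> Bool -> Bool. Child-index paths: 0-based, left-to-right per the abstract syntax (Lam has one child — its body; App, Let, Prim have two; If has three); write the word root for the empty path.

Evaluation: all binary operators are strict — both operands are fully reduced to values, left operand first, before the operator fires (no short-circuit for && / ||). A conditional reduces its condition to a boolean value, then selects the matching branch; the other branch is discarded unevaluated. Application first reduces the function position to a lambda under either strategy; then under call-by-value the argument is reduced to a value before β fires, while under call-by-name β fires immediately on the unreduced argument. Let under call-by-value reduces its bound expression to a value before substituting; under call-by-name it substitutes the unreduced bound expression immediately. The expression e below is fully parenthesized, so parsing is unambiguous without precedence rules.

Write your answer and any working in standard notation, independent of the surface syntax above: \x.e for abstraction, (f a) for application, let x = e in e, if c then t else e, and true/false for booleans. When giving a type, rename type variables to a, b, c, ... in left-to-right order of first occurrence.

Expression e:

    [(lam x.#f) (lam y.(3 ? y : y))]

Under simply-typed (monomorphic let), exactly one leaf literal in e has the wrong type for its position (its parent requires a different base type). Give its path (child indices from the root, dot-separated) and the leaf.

Trace:
\x._ : a -> Bool
  unify Int ~ Bool
  FAIL: mismatch Int ~ Bool

Answer: 1.0.0 : 3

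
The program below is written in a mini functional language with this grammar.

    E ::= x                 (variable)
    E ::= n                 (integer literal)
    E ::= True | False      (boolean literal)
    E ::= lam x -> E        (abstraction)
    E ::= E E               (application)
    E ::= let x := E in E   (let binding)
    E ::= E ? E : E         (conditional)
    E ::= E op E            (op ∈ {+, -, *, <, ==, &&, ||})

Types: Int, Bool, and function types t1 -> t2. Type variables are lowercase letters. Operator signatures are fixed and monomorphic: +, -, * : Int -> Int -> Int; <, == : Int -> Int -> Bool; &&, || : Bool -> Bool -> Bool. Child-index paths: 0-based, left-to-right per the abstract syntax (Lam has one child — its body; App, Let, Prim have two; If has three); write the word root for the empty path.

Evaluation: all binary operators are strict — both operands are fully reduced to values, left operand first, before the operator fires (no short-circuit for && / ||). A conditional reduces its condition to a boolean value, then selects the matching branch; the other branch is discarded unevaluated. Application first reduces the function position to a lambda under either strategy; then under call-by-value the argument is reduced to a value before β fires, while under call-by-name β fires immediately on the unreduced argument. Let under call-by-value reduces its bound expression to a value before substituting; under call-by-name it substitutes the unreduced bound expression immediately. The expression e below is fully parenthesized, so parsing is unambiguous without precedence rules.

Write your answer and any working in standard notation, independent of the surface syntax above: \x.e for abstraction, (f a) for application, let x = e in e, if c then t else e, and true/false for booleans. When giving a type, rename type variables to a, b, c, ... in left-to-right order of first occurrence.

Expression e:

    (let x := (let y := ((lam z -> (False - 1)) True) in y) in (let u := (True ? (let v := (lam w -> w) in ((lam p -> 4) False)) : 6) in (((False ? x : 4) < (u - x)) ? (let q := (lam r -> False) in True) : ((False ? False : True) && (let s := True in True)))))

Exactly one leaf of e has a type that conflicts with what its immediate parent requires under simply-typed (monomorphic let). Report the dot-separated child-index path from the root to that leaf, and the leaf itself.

Trace:
  unify Bool ~ Int
  FAIL: mismatch Bool ~ Int

Answer: 0.0.0.0.0 : false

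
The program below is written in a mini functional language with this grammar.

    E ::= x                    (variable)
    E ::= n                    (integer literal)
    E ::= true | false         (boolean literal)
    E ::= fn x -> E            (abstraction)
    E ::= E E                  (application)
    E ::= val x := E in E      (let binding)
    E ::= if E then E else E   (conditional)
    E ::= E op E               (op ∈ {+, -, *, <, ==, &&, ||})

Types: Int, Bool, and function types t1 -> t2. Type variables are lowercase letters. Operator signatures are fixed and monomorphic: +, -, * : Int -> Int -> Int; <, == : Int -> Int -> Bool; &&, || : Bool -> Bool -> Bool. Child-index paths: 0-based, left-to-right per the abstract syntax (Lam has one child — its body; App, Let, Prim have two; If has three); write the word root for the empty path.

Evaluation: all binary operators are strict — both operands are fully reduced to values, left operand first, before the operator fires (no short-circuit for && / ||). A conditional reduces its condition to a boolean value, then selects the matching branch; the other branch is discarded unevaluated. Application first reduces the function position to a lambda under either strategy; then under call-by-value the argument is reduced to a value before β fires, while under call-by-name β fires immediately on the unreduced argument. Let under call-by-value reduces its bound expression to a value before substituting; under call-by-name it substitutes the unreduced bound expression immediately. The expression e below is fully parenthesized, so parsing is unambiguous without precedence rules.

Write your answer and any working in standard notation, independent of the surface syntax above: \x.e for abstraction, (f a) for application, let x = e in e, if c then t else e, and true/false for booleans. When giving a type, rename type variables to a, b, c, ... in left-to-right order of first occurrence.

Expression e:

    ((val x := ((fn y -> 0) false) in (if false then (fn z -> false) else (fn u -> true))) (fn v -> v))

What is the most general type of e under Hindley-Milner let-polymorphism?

Trace:
\y._ : a -> Int
  unify a -> Int ~ Bool -> b
  unify a ~ Bool
  unify Int ~ b
_ _ : Int
let x : Int
  unify Bool ~ Bool
\z._ : c -> Bool
\u._ : d -> Bool
  unify c -> Bool ~ d -> Bool
  unify c ~ d
  unify Bool ~ Bool
v : e
\v._ : e -> e
  unify d -> Bool ~ (e -> e) -> f
  unify d ~ e -> e
  unify Bool ~ f
_ _ : Bool

Answer: Bool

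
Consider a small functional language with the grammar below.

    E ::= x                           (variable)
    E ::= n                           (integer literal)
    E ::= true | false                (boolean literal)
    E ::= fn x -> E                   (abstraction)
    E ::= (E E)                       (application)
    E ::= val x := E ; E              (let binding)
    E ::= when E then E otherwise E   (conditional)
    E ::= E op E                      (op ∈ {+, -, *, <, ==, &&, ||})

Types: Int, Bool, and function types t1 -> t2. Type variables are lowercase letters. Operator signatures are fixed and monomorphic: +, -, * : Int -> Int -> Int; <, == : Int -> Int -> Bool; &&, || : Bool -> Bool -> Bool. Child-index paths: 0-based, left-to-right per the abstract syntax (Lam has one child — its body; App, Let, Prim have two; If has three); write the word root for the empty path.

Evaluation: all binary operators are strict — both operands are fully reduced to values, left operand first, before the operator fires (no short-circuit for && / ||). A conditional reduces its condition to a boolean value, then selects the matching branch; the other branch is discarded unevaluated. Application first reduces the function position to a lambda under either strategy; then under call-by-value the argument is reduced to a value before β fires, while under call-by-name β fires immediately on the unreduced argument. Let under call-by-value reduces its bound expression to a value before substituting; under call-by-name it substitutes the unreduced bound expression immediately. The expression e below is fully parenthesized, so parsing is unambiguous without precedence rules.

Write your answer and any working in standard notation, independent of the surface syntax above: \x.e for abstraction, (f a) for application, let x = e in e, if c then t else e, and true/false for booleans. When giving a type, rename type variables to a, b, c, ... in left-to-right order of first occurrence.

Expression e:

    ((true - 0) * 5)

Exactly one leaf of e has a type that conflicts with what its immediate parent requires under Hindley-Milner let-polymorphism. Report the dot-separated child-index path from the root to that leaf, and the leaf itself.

Answer: 0.0 : true

Trace:
  unify Bool ~ Int
  FAIL: mismatch Bool ~ Int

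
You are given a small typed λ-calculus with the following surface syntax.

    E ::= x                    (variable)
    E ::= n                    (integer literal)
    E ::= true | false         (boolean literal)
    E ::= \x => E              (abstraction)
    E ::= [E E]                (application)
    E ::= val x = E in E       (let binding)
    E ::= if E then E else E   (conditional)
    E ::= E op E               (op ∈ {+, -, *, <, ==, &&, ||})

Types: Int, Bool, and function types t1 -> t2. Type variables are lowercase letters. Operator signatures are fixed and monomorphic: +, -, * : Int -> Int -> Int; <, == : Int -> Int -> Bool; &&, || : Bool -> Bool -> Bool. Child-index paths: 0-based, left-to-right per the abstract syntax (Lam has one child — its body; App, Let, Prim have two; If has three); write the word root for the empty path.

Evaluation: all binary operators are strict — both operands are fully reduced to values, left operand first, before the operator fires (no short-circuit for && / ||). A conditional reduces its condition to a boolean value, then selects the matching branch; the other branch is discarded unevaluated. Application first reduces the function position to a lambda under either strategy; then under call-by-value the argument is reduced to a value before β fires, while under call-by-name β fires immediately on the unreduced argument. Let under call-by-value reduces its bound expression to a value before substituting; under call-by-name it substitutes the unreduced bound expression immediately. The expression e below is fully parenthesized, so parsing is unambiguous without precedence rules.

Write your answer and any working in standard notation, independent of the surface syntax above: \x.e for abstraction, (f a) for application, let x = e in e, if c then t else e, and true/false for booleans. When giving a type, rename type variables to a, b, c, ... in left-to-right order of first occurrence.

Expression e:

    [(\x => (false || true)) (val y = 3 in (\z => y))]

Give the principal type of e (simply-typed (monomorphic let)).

Answer: Bool

Derivation:
  unify Bool ~ Bool
  unify Bool ~ Bool
\x._ : a -> Bool
let y : Int
y : Int
\z._ : b -> Int
  unify a -> Bool ~ (b -> Int) -> c
  unify a ~ b -> Int
  unify Bool ~ c
_ _ : Bool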